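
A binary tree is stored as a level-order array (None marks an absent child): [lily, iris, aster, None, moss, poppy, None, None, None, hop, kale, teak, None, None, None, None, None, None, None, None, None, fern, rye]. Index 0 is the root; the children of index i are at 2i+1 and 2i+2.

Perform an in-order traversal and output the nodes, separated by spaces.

iris hop moss fern kale rye lily teak poppy aster

In-order visits the left subtree, then the node, then the right subtree.
At lily: go left to iris.
  At iris: no left child.
  Visit iris.
  At iris: go right to moss.
    At moss: go left to hop.
      hop is a leaf — visit hop.
    Visit moss.
    At moss: go right to kale.
      At kale: go left to fern.
        fern is a leaf — visit fern.
      Visit kale.
      At kale: go right to rye.
        rye is a leaf — visit rye.
Visit lily.
At lily: go right to aster.
  At aster: go left to poppy.
    At poppy: go left to teak.
      teak is a leaf — visit teak.
    Visit poppy.
    At poppy: no right child.
  Visit aster.
  At aster: no right child.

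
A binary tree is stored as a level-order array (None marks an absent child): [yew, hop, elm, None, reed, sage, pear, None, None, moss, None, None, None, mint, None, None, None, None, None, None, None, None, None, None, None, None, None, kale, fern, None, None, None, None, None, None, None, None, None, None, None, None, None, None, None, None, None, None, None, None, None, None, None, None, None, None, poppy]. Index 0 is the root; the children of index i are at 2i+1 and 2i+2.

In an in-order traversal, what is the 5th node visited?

In-order visits the left subtree, then the node, then the right subtree.
At yew: go left to hop.
  At hop: no left child.
  Visit hop.
  At hop: go right to reed.
    At reed: go left to moss.
      moss is a leaf — visit moss.
    Visit reed.
    At reed: no right child.
Visit yew.
At yew: go right to elm.
  At elm: go left to sage.
    sage is a leaf — visit sage.
  Visit elm.
  At elm: go right to pear.
    At pear: go left to mint.
      At mint: go left to kale.
        At kale: go left to poppy.
          poppy is a leaf — visit poppy.
        Visit kale.
        At kale: no right child.
      Visit mint.
      At mint: go right to fern.
        fern is a leaf — visit fern.
    Visit pear.
    At pear: no right child.
Full in-order sequence: hop, moss, reed, yew, sage, elm, poppy, kale, mint, fern, pear.

sage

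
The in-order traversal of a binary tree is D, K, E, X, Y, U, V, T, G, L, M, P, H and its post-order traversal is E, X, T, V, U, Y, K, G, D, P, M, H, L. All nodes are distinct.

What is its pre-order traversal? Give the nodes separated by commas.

L, D, G, K, Y, X, E, U, V, T, H, M, P

The last element of post-order is the root; it splits in-order into left and right subtrees.
Root L: left subtree has 9 nodes {D, K, E, X, Y, U, V, T, G}, right has 3 {M, P, H}.
  Root D: left subtree has 0 nodes { }, right has 8 {K, E, X, Y, U, V, T, G}.
    Root G: left subtree has 7 nodes {K, E, X, Y, U, V, T}, right has 0 { }.
      Root K: left subtree has 0 nodes { }, right has 6 {E, X, Y, U, V, T}.
        Root Y: left subtree has 2 nodes {E, X}, right has 3 {U, V, T}.
          Root X: left subtree has 1 node {E}, right has 0 { }.
          Root U: left subtree has 0 nodes { }, right has 2 {V, T}.
            Root V: left subtree has 0 nodes { }, right has 1 {T}.
  Root H: left subtree has 2 nodes {M, P}, right has 0 { }.
    Root M: left subtree has 0 nodes { }, right has 1 {P}.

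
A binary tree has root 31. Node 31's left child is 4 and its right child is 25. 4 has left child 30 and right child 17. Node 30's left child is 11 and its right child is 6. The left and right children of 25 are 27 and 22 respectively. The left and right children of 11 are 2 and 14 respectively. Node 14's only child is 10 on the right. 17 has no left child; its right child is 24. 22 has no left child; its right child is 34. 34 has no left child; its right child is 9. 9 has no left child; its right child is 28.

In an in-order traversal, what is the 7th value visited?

4

In-order visits the left subtree, then the node, then the right subtree.
At 31: go left to 4.
  At 4: go left to 30.
    At 30: go left to 11.
      At 11: go left to 2.
        2 is a leaf — visit 2.
      Visit 11.
      At 11: go right to 14.
        At 14: no left child.
        Visit 14.
        At 14: go right to 10.
          10 is a leaf — visit 10.
    Visit 30.
    At 30: go right to 6.
      6 is a leaf — visit 6.
  Visit 4.
  At 4: go right to 17.
    At 17: no left child.
    Visit 17.
    At 17: go right to 24.
      24 is a leaf — visit 24.
Visit 31.
At 31: go right to 25.
  At 25: go left to 27.
    27 is a leaf — visit 27.
  Visit 25.
  At 25: go right to 22.
    At 22: no left child.
    Visit 22.
    At 22: go right to 34.
      At 34: no left child.
      Visit 34.
      At 34: go right to 9.
        At 9: no left child.
        Visit 9.
        At 9: go right to 28.
          28 is a leaf — visit 28.
Full in-order sequence: 2, 11, 14, 10, 30, 6, 4, 17, 24, 31, 27, 25, 22, 34, 9, 28.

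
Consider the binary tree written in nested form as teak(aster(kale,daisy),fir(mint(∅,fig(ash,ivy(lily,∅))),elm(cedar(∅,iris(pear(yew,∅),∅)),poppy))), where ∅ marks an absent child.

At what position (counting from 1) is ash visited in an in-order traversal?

6

In-order visits the left subtree, then the node, then the right subtree.
At teak: go left to aster.
  At aster: go left to kale.
    kale is a leaf — visit kale.
  Visit aster.
  At aster: go right to daisy.
    daisy is a leaf — visit daisy.
Visit teak.
At teak: go right to fir.
  At fir: go left to mint.
    At mint: no left child.
    Visit mint.
    At mint: go right to fig.
      At fig: go left to ash.
        ash is a leaf — visit ash.
      Visit fig.
      At fig: go right to ivy.
        At ivy: go left to lily.
          lily is a leaf — visit lily.
        Visit ivy.
        At ivy: no right child.
  Visit fir.
  At fir: go right to elm.
    At elm: go left to cedar.
      At cedar: no left child.
      Visit cedar.
      At cedar: go right to iris.
        At iris: go left to pear.
          At pear: go left to yew.
            yew is a leaf — visit yew.
          Visit pear.
          At pear: no right child.
        Visit iris.
        At iris: no right child.
    Visit elm.
    At elm: go right to poppy.
      poppy is a leaf — visit poppy.
Full in-order sequence: kale, aster, daisy, teak, mint, ash, fig, lily, ivy, fir, cedar, yew, pear, iris, elm, poppy.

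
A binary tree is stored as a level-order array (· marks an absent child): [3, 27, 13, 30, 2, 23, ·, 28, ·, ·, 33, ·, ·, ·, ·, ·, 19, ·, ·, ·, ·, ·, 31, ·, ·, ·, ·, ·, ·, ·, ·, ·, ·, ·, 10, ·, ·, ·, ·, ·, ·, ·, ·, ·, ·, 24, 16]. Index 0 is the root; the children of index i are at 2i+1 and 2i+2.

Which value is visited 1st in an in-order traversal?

In-order visits the left subtree, then the node, then the right subtree.
At 3: go left to 27.
  At 27: go left to 30.
    At 30: go left to 28.
      At 28: no left child.
      Visit 28.
      At 28: go right to 19.
        At 19: no left child.
        Visit 19.
        At 19: go right to 10.
          10 is a leaf — visit 10.
    Visit 30.
    At 30: no right child.
  Visit 27.
  At 27: go right to 2.
    At 2: no left child.
    Visit 2.
    At 2: go right to 33.
      At 33: no left child.
      Visit 33.
      At 33: go right to 31.
        At 31: go left to 24.
          24 is a leaf — visit 24.
        Visit 31.
        At 31: go right to 16.
          16 is a leaf — visit 16.
Visit 3.
At 3: go right to 13.
  At 13: go left to 23.
    23 is a leaf — visit 23.
  Visit 13.
  At 13: no right child.
Full in-order sequence: 28, 19, 10, 30, 27, 2, 33, 24, 31, 16, 3, 23, 13.

28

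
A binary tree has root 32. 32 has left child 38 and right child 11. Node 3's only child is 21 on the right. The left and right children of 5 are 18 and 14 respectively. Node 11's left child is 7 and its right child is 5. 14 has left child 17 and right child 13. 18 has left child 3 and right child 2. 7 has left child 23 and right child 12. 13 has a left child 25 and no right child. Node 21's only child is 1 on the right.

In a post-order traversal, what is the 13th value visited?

Post-order visits the left subtree, then the right subtree, then the node.
At 32: go left to 38.
  38 is a leaf — visit 38.
At 32: go right to 11.
  At 11: go left to 7.
    At 7: go left to 23.
      23 is a leaf — visit 23.
    At 7: go right to 12.
      12 is a leaf — visit 12.
    Visit 7.
  At 11: go right to 5.
    At 5: go left to 18.
      At 18: go left to 3.
        At 3: no left child.
        At 3: go right to 21.
          At 21: no left child.
          At 21: go right to 1.
            1 is a leaf — visit 1.
          Visit 21.
        Visit 3.
      At 18: go right to 2.
        2 is a leaf — visit 2.
      Visit 18.
    At 5: go right to 14.
      At 14: go left to 17.
        17 is a leaf — visit 17.
      At 14: go right to 13.
        At 13: go left to 25.
          25 is a leaf — visit 25.
        At 13: no right child.
        Visit 13.
      Visit 14.
    Visit 5.
  Visit 11.
Visit 32.
Full post-order sequence: 38, 23, 12, 7, 1, 21, 3, 2, 18, 17, 25, 13, 14, 5, 11, 32.

14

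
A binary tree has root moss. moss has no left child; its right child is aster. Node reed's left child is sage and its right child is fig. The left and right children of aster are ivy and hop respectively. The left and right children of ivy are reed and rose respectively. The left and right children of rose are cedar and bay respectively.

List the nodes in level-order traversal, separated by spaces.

moss aster ivy hop reed rose sage fig cedar bay

Level-order visits nodes level by level from the root, left to right within each level.
Level 0: moss
Level 1: aster
Level 2: ivy, hop
Level 3: reed, rose
Level 4: sage, fig, cedar, bay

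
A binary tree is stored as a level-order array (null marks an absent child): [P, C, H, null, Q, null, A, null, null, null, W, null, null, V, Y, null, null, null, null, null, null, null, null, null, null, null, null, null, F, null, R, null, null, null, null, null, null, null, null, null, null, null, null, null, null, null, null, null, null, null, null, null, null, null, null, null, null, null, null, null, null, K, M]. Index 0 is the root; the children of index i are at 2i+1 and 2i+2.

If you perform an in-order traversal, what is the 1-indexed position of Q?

In-order visits the left subtree, then the node, then the right subtree.
At P: go left to C.
  At C: no left child.
  Visit C.
  At C: go right to Q.
    At Q: no left child.
    Visit Q.
    At Q: go right to W.
      W is a leaf — visit W.
Visit P.
At P: go right to H.
  At H: no left child.
  Visit H.
  At H: go right to A.
    At A: go left to V.
      At V: no left child.
      Visit V.
      At V: go right to F.
        F is a leaf — visit F.
    Visit A.
    At A: go right to Y.
      At Y: no left child.
      Visit Y.
      At Y: go right to R.
        At R: go left to K.
          K is a leaf — visit K.
        Visit R.
        At R: go right to M.
          M is a leaf — visit M.
Full in-order sequence: C, Q, W, P, H, V, F, A, Y, K, R, M.

2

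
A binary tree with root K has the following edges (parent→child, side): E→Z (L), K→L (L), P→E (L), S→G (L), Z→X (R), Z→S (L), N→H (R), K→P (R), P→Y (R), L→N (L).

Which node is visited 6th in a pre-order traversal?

E

Pre-order visits the node, then its left subtree, then its right subtree.
Visit K.
At K: go left to L.
  Visit L.
  At L: go left to N.
    Visit N.
    At N: no left child.
    At N: go right to H.
      H is a leaf — visit H.
  At L: no right child.
At K: go right to P.
  Visit P.
  At P: go left to E.
    Visit E.
    At E: go left to Z.
      Visit Z.
      At Z: go left to S.
        Visit S.
        At S: go left to G.
          G is a leaf — visit G.
        At S: no right child.
      At Z: go right to X.
        X is a leaf — visit X.
    At E: no right child.
  At P: go right to Y.
    Y is a leaf — visit Y.
Full pre-order sequence: K, L, N, H, P, E, Z, S, G, X, Y.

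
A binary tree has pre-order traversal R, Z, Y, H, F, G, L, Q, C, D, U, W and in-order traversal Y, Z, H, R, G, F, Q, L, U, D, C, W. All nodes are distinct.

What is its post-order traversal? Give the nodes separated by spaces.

Y H Z G Q U D W C L F R

The first element of pre-order is the root; it splits in-order into left and right subtrees.
Root R: left subtree has 3 nodes {Y, Z, H}, right has 8 {G, F, Q, L, U, D, C, W}.
  Root Z: left subtree has 1 node {Y}, right has 1 {H}.
  Root F: left subtree has 1 node {G}, right has 6 {Q, L, U, D, C, W}.
    Root L: left subtree has 1 node {Q}, right has 4 {U, D, C, W}.
      Root C: left subtree has 2 nodes {U, D}, right has 1 {W}.
        Root D: left subtree has 1 node {U}, right has 0 { }.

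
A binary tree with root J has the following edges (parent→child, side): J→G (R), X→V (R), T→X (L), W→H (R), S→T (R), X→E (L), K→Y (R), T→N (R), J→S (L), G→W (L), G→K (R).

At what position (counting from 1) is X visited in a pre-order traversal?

4

Pre-order visits the node, then its left subtree, then its right subtree.
Visit J.
At J: go left to S.
  Visit S.
  At S: no left child.
  At S: go right to T.
    Visit T.
    At T: go left to X.
      Visit X.
      At X: go left to E.
        E is a leaf — visit E.
      At X: go right to V.
        V is a leaf — visit V.
    At T: go right to N.
      N is a leaf — visit N.
At J: go right to G.
  Visit G.
  At G: go left to W.
    Visit W.
    At W: no left child.
    At W: go right to H.
      H is a leaf — visit H.
  At G: go right to K.
    Visit K.
    At K: no left child.
    At K: go right to Y.
      Y is a leaf — visit Y.
Full pre-order sequence: J, S, T, X, E, V, N, G, W, H, K, Y.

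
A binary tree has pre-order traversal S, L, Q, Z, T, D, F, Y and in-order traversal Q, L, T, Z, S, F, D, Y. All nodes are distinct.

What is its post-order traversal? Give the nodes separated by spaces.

The first element of pre-order is the root; it splits in-order into left and right subtrees.
Root S: left subtree has 4 nodes {Q, L, T, Z}, right has 3 {F, D, Y}.
  Root L: left subtree has 1 node {Q}, right has 2 {T, Z}.
    Root Z: left subtree has 1 node {T}, right has 0 { }.
  Root D: left subtree has 1 node {F}, right has 1 {Y}.

Q T Z L F Y D S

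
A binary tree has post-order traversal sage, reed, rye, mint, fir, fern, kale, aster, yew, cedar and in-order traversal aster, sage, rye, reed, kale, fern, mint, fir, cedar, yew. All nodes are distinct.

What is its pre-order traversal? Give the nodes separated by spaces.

The last element of post-order is the root; it splits in-order into left and right subtrees.
Root cedar: left subtree has 8 nodes {aster, sage, rye, reed, kale, fern, mint, fir}, right has 1 {yew}.
  Root aster: left subtree has 0 nodes { }, right has 7 {sage, rye, reed, kale, fern, mint, fir}.
    Root kale: left subtree has 3 nodes {sage, rye, reed}, right has 3 {fern, mint, fir}.
      Root rye: left subtree has 1 node {sage}, right has 1 {reed}.
      Root fern: left subtree has 0 nodes { }, right has 2 {mint, fir}.
        Root fir: left subtree has 1 node {mint}, right has 0 { }.

cedar aster kale rye sage reed fern fir mint yew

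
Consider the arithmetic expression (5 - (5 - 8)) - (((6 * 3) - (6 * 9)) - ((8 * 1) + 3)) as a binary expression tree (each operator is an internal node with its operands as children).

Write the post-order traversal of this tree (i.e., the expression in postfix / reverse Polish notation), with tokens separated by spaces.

Post-order on an expression tree gives postfix notation: for each operator, emit left operand, right operand, then the operator.

5 5 8 - - 6 3 * 6 9 * - 8 1 * 3 + - -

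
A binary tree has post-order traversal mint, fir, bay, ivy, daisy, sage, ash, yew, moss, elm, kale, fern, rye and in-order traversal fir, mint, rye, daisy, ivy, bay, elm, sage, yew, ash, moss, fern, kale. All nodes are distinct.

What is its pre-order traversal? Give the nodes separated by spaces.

The last element of post-order is the root; it splits in-order into left and right subtrees.
Root rye: left subtree has 2 nodes {fir, mint}, right has 10 {daisy, ivy, bay, elm, sage, yew, ash, moss, fern, kale}.
  Root fir: left subtree has 0 nodes { }, right has 1 {mint}.
  Root fern: left subtree has 8 nodes {daisy, ivy, bay, elm, sage, yew, ash, moss}, right has 1 {kale}.
    Root elm: left subtree has 3 nodes {daisy, ivy, bay}, right has 4 {sage, yew, ash, moss}.
      Root daisy: left subtree has 0 nodes { }, right has 2 {ivy, bay}.
        Root ivy: left subtree has 0 nodes { }, right has 1 {bay}.
      Root moss: left subtree has 3 nodes {sage, yew, ash}, right has 0 { }.
        Root yew: left subtree has 1 node {sage}, right has 1 {ash}.

rye fir mint fern elm daisy ivy bay moss yew sage ash kale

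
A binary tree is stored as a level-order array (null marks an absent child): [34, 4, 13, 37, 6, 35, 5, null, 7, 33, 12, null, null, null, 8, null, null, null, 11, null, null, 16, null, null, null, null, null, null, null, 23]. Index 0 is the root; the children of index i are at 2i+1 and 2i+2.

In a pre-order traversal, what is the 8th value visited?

12

Pre-order visits the node, then its left subtree, then its right subtree.
Visit 34.
At 34: go left to 4.
  Visit 4.
  At 4: go left to 37.
    Visit 37.
    At 37: no left child.
    At 37: go right to 7.
      Visit 7.
      At 7: no left child.
      At 7: go right to 11.
        11 is a leaf — visit 11.
  At 4: go right to 6.
    Visit 6.
    At 6: go left to 33.
      33 is a leaf — visit 33.
    At 6: go right to 12.
      Visit 12.
      At 12: go left to 16.
        16 is a leaf — visit 16.
      At 12: no right child.
At 34: go right to 13.
  Visit 13.
  At 13: go left to 35.
    35 is a leaf — visit 35.
  At 13: go right to 5.
    Visit 5.
    At 5: no left child.
    At 5: go right to 8.
      Visit 8.
      At 8: go left to 23.
        23 is a leaf — visit 23.
      At 8: no right child.
Full pre-order sequence: 34, 4, 37, 7, 11, 6, 33, 12, 16, 13, 35, 5, 8, 23.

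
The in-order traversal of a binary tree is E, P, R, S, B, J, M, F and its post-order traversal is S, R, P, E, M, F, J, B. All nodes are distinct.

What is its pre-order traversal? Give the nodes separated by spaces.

B E P R S J F M

The last element of post-order is the root; it splits in-order into left and right subtrees.
Root B: left subtree has 4 nodes {E, P, R, S}, right has 3 {J, M, F}.
  Root E: left subtree has 0 nodes { }, right has 3 {P, R, S}.
    Root P: left subtree has 0 nodes { }, right has 2 {R, S}.
      Root R: left subtree has 0 nodes { }, right has 1 {S}.
  Root J: left subtree has 0 nodes { }, right has 2 {M, F}.
    Root F: left subtree has 1 node {M}, right has 0 { }.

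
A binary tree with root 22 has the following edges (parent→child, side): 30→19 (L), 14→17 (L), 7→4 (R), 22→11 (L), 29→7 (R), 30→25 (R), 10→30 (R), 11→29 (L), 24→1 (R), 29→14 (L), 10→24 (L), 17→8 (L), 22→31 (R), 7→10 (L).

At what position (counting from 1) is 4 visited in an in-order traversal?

12

In-order visits the left subtree, then the node, then the right subtree.
At 22: go left to 11.
  At 11: go left to 29.
    At 29: go left to 14.
      At 14: go left to 17.
        At 17: go left to 8.
          8 is a leaf — visit 8.
        Visit 17.
        At 17: no right child.
      Visit 14.
      At 14: no right child.
    Visit 29.
    At 29: go right to 7.
      At 7: go left to 10.
        At 10: go left to 24.
          At 24: no left child.
          Visit 24.
          At 24: go right to 1.
            1 is a leaf — visit 1.
        Visit 10.
        At 10: go right to 30.
          At 30: go left to 19.
            19 is a leaf — visit 19.
          Visit 30.
          At 30: go right to 25.
            25 is a leaf — visit 25.
      Visit 7.
      At 7: go right to 4.
        4 is a leaf — visit 4.
  Visit 11.
  At 11: no right child.
Visit 22.
At 22: go right to 31.
  31 is a leaf — visit 31.
Full in-order sequence: 8, 17, 14, 29, 24, 1, 10, 19, 30, 25, 7, 4, 11, 22, 31.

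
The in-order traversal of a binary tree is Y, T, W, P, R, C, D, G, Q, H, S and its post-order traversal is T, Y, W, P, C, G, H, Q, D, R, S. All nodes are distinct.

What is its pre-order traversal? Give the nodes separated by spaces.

S R P W Y T D C Q G H

The last element of post-order is the root; it splits in-order into left and right subtrees.
Root S: left subtree has 10 nodes {Y, T, W, P, R, C, D, G, Q, H}, right has 0 { }.
  Root R: left subtree has 4 nodes {Y, T, W, P}, right has 5 {C, D, G, Q, H}.
    Root P: left subtree has 3 nodes {Y, T, W}, right has 0 { }.
      Root W: left subtree has 2 nodes {Y, T}, right has 0 { }.
        Root Y: left subtree has 0 nodes { }, right has 1 {T}.
    Root D: left subtree has 1 node {C}, right has 3 {G, Q, H}.
      Root Q: left subtree has 1 node {G}, right has 1 {H}.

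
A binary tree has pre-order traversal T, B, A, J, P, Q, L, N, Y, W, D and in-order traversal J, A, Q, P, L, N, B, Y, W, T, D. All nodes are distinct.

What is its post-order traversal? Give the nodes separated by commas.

The first element of pre-order is the root; it splits in-order into left and right subtrees.
Root T: left subtree has 9 nodes {J, A, Q, P, L, N, B, Y, W}, right has 1 {D}.
  Root B: left subtree has 6 nodes {J, A, Q, P, L, N}, right has 2 {Y, W}.
    Root A: left subtree has 1 node {J}, right has 4 {Q, P, L, N}.
      Root P: left subtree has 1 node {Q}, right has 2 {L, N}.
        Root L: left subtree has 0 nodes { }, right has 1 {N}.
    Root Y: left subtree has 0 nodes { }, right has 1 {W}.

J, Q, N, L, P, A, W, Y, B, D, T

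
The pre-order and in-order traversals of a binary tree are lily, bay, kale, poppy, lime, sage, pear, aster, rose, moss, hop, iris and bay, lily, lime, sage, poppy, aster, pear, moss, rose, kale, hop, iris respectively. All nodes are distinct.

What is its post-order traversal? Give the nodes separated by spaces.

bay sage lime aster moss rose pear poppy iris hop kale lily

The first element of pre-order is the root; it splits in-order into left and right subtrees.
Root lily: left subtree has 1 node {bay}, right has 10 {lime, sage, poppy, aster, pear, moss, rose, kale, hop, iris}.
  Root kale: left subtree has 7 nodes {lime, sage, poppy, aster, pear, moss, rose}, right has 2 {hop, iris}.
    Root poppy: left subtree has 2 nodes {lime, sage}, right has 4 {aster, pear, moss, rose}.
      Root lime: left subtree has 0 nodes { }, right has 1 {sage}.
      Root pear: left subtree has 1 node {aster}, right has 2 {moss, rose}.
        Root rose: left subtree has 1 node {moss}, right has 0 { }.
    Root hop: left subtree has 0 nodes { }, right has 1 {iris}.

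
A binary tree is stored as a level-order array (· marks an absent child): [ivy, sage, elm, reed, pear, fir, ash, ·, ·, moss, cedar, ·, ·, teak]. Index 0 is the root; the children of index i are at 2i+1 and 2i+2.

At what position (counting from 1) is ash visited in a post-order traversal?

8

Post-order visits the left subtree, then the right subtree, then the node.
At ivy: go left to sage.
  At sage: go left to reed.
    reed is a leaf — visit reed.
  At sage: go right to pear.
    At pear: go left to moss.
      moss is a leaf — visit moss.
    At pear: go right to cedar.
      cedar is a leaf — visit cedar.
    Visit pear.
  Visit sage.
At ivy: go right to elm.
  At elm: go left to fir.
    fir is a leaf — visit fir.
  At elm: go right to ash.
    At ash: go left to teak.
      teak is a leaf — visit teak.
    At ash: no right child.
    Visit ash.
  Visit elm.
Visit ivy.
Full post-order sequence: reed, moss, cedar, pear, sage, fir, teak, ash, elm, ivy.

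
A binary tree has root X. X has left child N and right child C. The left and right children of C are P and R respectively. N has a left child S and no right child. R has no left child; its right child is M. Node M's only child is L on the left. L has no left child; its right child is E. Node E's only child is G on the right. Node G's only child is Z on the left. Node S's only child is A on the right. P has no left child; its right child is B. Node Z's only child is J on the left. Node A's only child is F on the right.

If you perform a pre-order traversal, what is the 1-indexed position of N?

Pre-order visits the node, then its left subtree, then its right subtree.
Visit X.
At X: go left to N.
  Visit N.
  At N: go left to S.
    Visit S.
    At S: no left child.
    At S: go right to A.
      Visit A.
      At A: no left child.
      At A: go right to F.
        F is a leaf — visit F.
  At N: no right child.
At X: go right to C.
  Visit C.
  At C: go left to P.
    Visit P.
    At P: no left child.
    At P: go right to B.
      B is a leaf — visit B.
  At C: go right to R.
    Visit R.
    At R: no left child.
    At R: go right to M.
      Visit M.
      At M: go left to L.
        Visit L.
        At L: no left child.
        At L: go right to E.
          Visit E.
          At E: no left child.
          At E: go right to G.
            Visit G.
            At G: go left to Z.
              Visit Z.
              At Z: go left to J.
                J is a leaf — visit J.
              At Z: no right child.
            At G: no right child.
      At M: no right child.
Full pre-order sequence: X, N, S, A, F, C, P, B, R, M, L, E, G, Z, J.

2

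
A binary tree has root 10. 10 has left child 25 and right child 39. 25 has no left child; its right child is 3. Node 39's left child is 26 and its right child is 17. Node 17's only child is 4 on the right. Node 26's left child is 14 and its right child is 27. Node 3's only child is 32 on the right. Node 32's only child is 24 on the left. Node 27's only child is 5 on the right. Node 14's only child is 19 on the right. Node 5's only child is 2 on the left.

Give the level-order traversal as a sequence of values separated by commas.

Level-order visits nodes level by level from the root, left to right within each level.
Level 0: 10
Level 1: 25, 39
Level 2: 3, 26, 17
Level 3: 32, 14, 27, 4
Level 4: 24, 19, 5
Level 5: 2

10, 25, 39, 3, 26, 17, 32, 14, 27, 4, 24, 19, 5, 2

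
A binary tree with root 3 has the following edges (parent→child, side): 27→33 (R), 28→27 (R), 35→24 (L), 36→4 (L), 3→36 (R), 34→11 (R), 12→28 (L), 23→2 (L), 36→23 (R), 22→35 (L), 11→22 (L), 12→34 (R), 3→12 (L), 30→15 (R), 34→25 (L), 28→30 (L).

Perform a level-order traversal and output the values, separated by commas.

3, 12, 36, 28, 34, 4, 23, 30, 27, 25, 11, 2, 15, 33, 22, 35, 24

Level-order visits nodes level by level from the root, left to right within each level.
Level 0: 3
Level 1: 12, 36
Level 2: 28, 34, 4, 23
Level 3: 30, 27, 25, 11, 2
Level 4: 15, 33, 22
Level 5: 35
Level 6: 24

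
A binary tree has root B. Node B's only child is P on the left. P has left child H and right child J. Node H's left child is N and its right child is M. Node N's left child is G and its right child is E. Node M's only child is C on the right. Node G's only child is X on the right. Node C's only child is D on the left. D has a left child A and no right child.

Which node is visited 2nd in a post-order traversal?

G

Post-order visits the left subtree, then the right subtree, then the node.
At B: go left to P.
  At P: go left to H.
    At H: go left to N.
      At N: go left to G.
        At G: no left child.
        At G: go right to X.
          X is a leaf — visit X.
        Visit G.
      At N: go right to E.
        E is a leaf — visit E.
      Visit N.
    At H: go right to M.
      At M: no left child.
      At M: go right to C.
        At C: go left to D.
          At D: go left to A.
            A is a leaf — visit A.
          At D: no right child.
          Visit D.
        At C: no right child.
        Visit C.
      Visit M.
    Visit H.
  At P: go right to J.
    J is a leaf — visit J.
  Visit P.
At B: no right child.
Visit B.
Full post-order sequence: X, G, E, N, A, D, C, M, H, J, P, B.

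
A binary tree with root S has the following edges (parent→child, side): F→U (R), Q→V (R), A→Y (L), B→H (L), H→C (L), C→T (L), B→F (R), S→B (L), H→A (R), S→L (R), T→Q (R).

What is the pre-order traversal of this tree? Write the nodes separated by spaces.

S B H C T Q V A Y F U L

Pre-order visits the node, then its left subtree, then its right subtree.
Visit S.
At S: go left to B.
  Visit B.
  At B: go left to H.
    Visit H.
    At H: go left to C.
      Visit C.
      At C: go left to T.
        Visit T.
        At T: no left child.
        At T: go right to Q.
          Visit Q.
          At Q: no left child.
          At Q: go right to V.
            V is a leaf — visit V.
      At C: no right child.
    At H: go right to A.
      Visit A.
      At A: go left to Y.
        Y is a leaf — visit Y.
      At A: no right child.
  At B: go right to F.
    Visit F.
    At F: no left child.
    At F: go right to U.
      U is a leaf — visit U.
At S: go right to L.
  L is a leaf — visit L.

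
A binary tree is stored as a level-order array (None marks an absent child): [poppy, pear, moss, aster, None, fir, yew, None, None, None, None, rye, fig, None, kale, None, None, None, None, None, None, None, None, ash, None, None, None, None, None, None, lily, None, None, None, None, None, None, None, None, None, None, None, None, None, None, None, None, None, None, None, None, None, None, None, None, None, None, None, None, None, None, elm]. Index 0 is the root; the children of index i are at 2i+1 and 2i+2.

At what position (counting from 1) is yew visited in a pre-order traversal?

9

Pre-order visits the node, then its left subtree, then its right subtree.
Visit poppy.
At poppy: go left to pear.
  Visit pear.
  At pear: go left to aster.
    aster is a leaf — visit aster.
  At pear: no right child.
At poppy: go right to moss.
  Visit moss.
  At moss: go left to fir.
    Visit fir.
    At fir: go left to rye.
      Visit rye.
      At rye: go left to ash.
        ash is a leaf — visit ash.
      At rye: no right child.
    At fir: go right to fig.
      fig is a leaf — visit fig.
  At moss: go right to yew.
    Visit yew.
    At yew: no left child.
    At yew: go right to kale.
      Visit kale.
      At kale: no left child.
      At kale: go right to lily.
        Visit lily.
        At lily: go left to elm.
          elm is a leaf — visit elm.
        At lily: no right child.
Full pre-order sequence: poppy, pear, aster, moss, fir, rye, ash, fig, yew, kale, lily, elm.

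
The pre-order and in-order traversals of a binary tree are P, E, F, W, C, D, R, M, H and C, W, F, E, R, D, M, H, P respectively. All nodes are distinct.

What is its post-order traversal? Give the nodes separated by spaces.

The first element of pre-order is the root; it splits in-order into left and right subtrees.
Root P: left subtree has 8 nodes {C, W, F, E, R, D, M, H}, right has 0 { }.
  Root E: left subtree has 3 nodes {C, W, F}, right has 4 {R, D, M, H}.
    Root F: left subtree has 2 nodes {C, W}, right has 0 { }.
      Root W: left subtree has 1 node {C}, right has 0 { }.
    Root D: left subtree has 1 node {R}, right has 2 {M, H}.
      Root M: left subtree has 0 nodes { }, right has 1 {H}.

C W F R H M D E P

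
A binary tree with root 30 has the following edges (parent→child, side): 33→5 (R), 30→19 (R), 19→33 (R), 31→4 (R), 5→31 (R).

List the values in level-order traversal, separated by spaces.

Level-order visits nodes level by level from the root, left to right within each level.
Level 0: 30
Level 1: 19
Level 2: 33
Level 3: 5
Level 4: 31
Level 5: 4

30 19 33 5 31 4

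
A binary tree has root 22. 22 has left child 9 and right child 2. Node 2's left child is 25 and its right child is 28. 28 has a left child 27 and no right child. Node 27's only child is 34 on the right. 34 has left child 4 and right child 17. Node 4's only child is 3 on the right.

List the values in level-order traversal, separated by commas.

Level-order visits nodes level by level from the root, left to right within each level.
Level 0: 22
Level 1: 9, 2
Level 2: 25, 28
Level 3: 27
Level 4: 34
Level 5: 4, 17
Level 6: 3

22, 9, 2, 25, 28, 27, 34, 4, 17, 3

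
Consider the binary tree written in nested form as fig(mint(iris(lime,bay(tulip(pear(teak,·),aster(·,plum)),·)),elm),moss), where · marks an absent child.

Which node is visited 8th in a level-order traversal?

tulip

Level-order visits nodes level by level from the root, left to right within each level.
Level 0: fig
Level 1: mint, moss
Level 2: iris, elm
Level 3: lime, bay
Level 4: tulip
Level 5: pear, aster
Level 6: teak, plum
Full level-order sequence: fig, mint, moss, iris, elm, lime, bay, tulip, pear, aster, teak, plum.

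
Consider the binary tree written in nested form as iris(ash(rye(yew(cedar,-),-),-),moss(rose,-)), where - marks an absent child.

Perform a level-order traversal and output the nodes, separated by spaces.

Level-order visits nodes level by level from the root, left to right within each level.
Level 0: iris
Level 1: ash, moss
Level 2: rye, rose
Level 3: yew
Level 4: cedar

iris ash moss rye rose yew cedar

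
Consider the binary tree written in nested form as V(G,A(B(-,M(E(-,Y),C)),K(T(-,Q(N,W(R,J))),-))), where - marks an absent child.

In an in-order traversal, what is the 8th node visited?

In-order visits the left subtree, then the node, then the right subtree.
At V: go left to G.
  G is a leaf — visit G.
Visit V.
At V: go right to A.
  At A: go left to B.
    At B: no left child.
    Visit B.
    At B: go right to M.
      At M: go left to E.
        At E: no left child.
        Visit E.
        At E: go right to Y.
          Y is a leaf — visit Y.
      Visit M.
      At M: go right to C.
        C is a leaf — visit C.
  Visit A.
  At A: go right to K.
    At K: go left to T.
      At T: no left child.
      Visit T.
      At T: go right to Q.
        At Q: go left to N.
          N is a leaf — visit N.
        Visit Q.
        At Q: go right to W.
          At W: go left to R.
            R is a leaf — visit R.
          Visit W.
          At W: go right to J.
            J is a leaf — visit J.
    Visit K.
    At K: no right child.
Full in-order sequence: G, V, B, E, Y, M, C, A, T, N, Q, R, W, J, K.

A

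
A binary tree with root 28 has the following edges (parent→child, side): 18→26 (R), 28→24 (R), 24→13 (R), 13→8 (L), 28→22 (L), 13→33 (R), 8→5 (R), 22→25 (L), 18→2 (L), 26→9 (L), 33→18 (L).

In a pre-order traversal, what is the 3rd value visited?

Pre-order visits the node, then its left subtree, then its right subtree.
Visit 28.
At 28: go left to 22.
  Visit 22.
  At 22: go left to 25.
    25 is a leaf — visit 25.
  At 22: no right child.
At 28: go right to 24.
  Visit 24.
  At 24: no left child.
  At 24: go right to 13.
    Visit 13.
    At 13: go left to 8.
      Visit 8.
      At 8: no left child.
      At 8: go right to 5.
        5 is a leaf — visit 5.
    At 13: go right to 33.
      Visit 33.
      At 33: go left to 18.
        Visit 18.
        At 18: go left to 2.
          2 is a leaf — visit 2.
        At 18: go right to 26.
          Visit 26.
          At 26: go left to 9.
            9 is a leaf — visit 9.
          At 26: no right child.
      At 33: no right child.
Full pre-order sequence: 28, 22, 25, 24, 13, 8, 5, 33, 18, 2, 26, 9.

25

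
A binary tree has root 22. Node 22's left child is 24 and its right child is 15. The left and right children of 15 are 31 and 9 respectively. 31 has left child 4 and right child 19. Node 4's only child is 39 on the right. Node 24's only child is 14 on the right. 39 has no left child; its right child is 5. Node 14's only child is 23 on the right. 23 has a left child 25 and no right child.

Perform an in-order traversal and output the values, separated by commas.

In-order visits the left subtree, then the node, then the right subtree.
At 22: go left to 24.
  At 24: no left child.
  Visit 24.
  At 24: go right to 14.
    At 14: no left child.
    Visit 14.
    At 14: go right to 23.
      At 23: go left to 25.
        25 is a leaf — visit 25.
      Visit 23.
      At 23: no right child.
Visit 22.
At 22: go right to 15.
  At 15: go left to 31.
    At 31: go left to 4.
      At 4: no left child.
      Visit 4.
      At 4: go right to 39.
        At 39: no left child.
        Visit 39.
        At 39: go right to 5.
          5 is a leaf — visit 5.
    Visit 31.
    At 31: go right to 19.
      19 is a leaf — visit 19.
  Visit 15.
  At 15: go right to 9.
    9 is a leaf — visit 9.

24, 14, 25, 23, 22, 4, 39, 5, 31, 19, 15, 9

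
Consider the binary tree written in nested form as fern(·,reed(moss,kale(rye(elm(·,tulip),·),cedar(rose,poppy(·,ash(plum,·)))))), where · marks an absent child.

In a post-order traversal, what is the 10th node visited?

Post-order visits the left subtree, then the right subtree, then the node.
At fern: no left child.
At fern: go right to reed.
  At reed: go left to moss.
    moss is a leaf — visit moss.
  At reed: go right to kale.
    At kale: go left to rye.
      At rye: go left to elm.
        At elm: no left child.
        At elm: go right to tulip.
          tulip is a leaf — visit tulip.
        Visit elm.
      At rye: no right child.
      Visit rye.
    At kale: go right to cedar.
      At cedar: go left to rose.
        rose is a leaf — visit rose.
      At cedar: go right to poppy.
        At poppy: no left child.
        At poppy: go right to ash.
          At ash: go left to plum.
            plum is a leaf — visit plum.
          At ash: no right child.
          Visit ash.
        Visit poppy.
      Visit cedar.
    Visit kale.
  Visit reed.
Visit fern.
Full post-order sequence: moss, tulip, elm, rye, rose, plum, ash, poppy, cedar, kale, reed, fern.

kale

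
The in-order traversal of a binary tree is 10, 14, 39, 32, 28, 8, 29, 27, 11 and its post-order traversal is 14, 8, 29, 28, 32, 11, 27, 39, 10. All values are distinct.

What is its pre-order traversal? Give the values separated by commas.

The last element of post-order is the root; it splits in-order into left and right subtrees.
Root 10: left subtree has 0 nodes { }, right has 8 {14, 39, 32, 28, 8, 29, 27, 11}.
  Root 39: left subtree has 1 node {14}, right has 6 {32, 28, 8, 29, 27, 11}.
    Root 27: left subtree has 4 nodes {32, 28, 8, 29}, right has 1 {11}.
      Root 32: left subtree has 0 nodes { }, right has 3 {28, 8, 29}.
        Root 28: left subtree has 0 nodes { }, right has 2 {8, 29}.
          Root 29: left subtree has 1 node {8}, right has 0 { }.

10, 39, 14, 27, 32, 28, 29, 8, 11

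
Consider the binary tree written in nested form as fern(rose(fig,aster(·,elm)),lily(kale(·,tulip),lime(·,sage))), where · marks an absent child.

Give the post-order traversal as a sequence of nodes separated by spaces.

fig elm aster rose tulip kale sage lime lily fern

Post-order visits the left subtree, then the right subtree, then the node.
At fern: go left to rose.
  At rose: go left to fig.
    fig is a leaf — visit fig.
  At rose: go right to aster.
    At aster: no left child.
    At aster: go right to elm.
      elm is a leaf — visit elm.
    Visit aster.
  Visit rose.
At fern: go right to lily.
  At lily: go left to kale.
    At kale: no left child.
    At kale: go right to tulip.
      tulip is a leaf — visit tulip.
    Visit kale.
  At lily: go right to lime.
    At lime: no left child.
    At lime: go right to sage.
      sage is a leaf — visit sage.
    Visit lime.
  Visit lily.
Visit fern.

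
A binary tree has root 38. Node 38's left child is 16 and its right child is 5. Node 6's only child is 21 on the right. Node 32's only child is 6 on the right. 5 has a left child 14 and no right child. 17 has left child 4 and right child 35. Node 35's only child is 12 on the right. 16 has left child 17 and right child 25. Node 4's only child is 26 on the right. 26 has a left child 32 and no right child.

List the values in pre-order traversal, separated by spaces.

Pre-order visits the node, then its left subtree, then its right subtree.
Visit 38.
At 38: go left to 16.
  Visit 16.
  At 16: go left to 17.
    Visit 17.
    At 17: go left to 4.
      Visit 4.
      At 4: no left child.
      At 4: go right to 26.
        Visit 26.
        At 26: go left to 32.
          Visit 32.
          At 32: no left child.
          At 32: go right to 6.
            Visit 6.
            At 6: no left child.
            At 6: go right to 21.
              21 is a leaf — visit 21.
        At 26: no right child.
    At 17: go right to 35.
      Visit 35.
      At 35: no left child.
      At 35: go right to 12.
        12 is a leaf — visit 12.
  At 16: go right to 25.
    25 is a leaf — visit 25.
At 38: go right to 5.
  Visit 5.
  At 5: go left to 14.
    14 is a leaf — visit 14.
  At 5: no right child.

38 16 17 4 26 32 6 21 35 12 25 5 14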